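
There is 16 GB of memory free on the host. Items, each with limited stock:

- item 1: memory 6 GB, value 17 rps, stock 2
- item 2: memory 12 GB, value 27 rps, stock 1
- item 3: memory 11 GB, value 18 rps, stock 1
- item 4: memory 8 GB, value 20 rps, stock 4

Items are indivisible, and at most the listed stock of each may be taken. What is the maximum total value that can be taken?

Top feasible selections:
- 2×item 4: memory 16, value 40
- 1×item 1 + 1×item 4: memory 14, value 37
- 2×item 1: memory 12, value 34
- 1×item 2: memory 12, value 27
Best: 40 rps.

40 rps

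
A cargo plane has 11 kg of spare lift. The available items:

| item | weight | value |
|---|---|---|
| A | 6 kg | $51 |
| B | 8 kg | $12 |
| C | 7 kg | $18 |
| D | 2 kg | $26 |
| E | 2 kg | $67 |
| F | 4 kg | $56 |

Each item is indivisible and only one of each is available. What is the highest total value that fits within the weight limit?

Check high-value combinations within 11 kg:
- D+E+F: weight 2+2+4=8, value 26+67+56=149
- A+D+E: weight 6+2+2=10, value 51+26+67=144
- E+F: weight 2+4=6, value 67+56=123
- A+E: weight 6+2=8, value 51+67=118
- C+D+E: weight 7+2+2=11, value 18+26+67=111
Best: $149.

$149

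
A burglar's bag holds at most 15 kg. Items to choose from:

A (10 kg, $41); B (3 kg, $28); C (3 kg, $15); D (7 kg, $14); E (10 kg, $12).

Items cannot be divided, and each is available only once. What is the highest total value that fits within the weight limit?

$69

Check high-value combinations within 15 kg:
- A+B: weight 10+3=13, value 41+28=69
- B+C+D: weight 3+3+7=13, value 28+15+14=57
- A+C: weight 10+3=13, value 41+15=56
- B+C: weight 3+3=6, value 28+15=43
Best: $69.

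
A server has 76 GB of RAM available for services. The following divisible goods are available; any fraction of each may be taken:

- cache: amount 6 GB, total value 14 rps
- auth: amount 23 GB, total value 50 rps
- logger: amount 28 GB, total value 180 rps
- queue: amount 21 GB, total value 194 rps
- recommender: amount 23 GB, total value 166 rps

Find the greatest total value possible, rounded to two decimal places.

549.33

Take in order of value per unit:
- queue (194/21 per unit): all 21 → value 194, running total 194.00
- recommender (166/23 per unit): all 23 → value 166, running total 360.00
- logger (180/28 per unit): all 28 → value 180, running total 540.00
- cache (14/6 per unit): 4 of 6 → value 4×14/6 = 9.3333, running total 549.33
Total 549.33.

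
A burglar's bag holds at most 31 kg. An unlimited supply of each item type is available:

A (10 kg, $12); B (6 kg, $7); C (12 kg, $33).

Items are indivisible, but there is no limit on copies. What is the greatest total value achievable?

Best value-per-unit is C at 33/12; filling with it alone gives 2×33 = 66.
Optimal mix: 1×B + 2×C → weight 30, value 73.

$73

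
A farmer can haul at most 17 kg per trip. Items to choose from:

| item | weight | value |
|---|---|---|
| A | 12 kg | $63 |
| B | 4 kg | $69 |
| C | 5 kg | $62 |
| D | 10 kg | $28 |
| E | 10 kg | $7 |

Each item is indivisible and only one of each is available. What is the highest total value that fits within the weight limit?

This is a 0/1 knapsack; check combinations near the capacity.
- A+B: weight 12+4=16, value 63+69=132
- B+C: weight 4+5=9, value 69+62=131
- A+C: weight 12+5=17, value 63+62=125
- B+D: weight 4+10=14, value 69+28=97
- C+D: weight 5+10=15, value 62+28=90
Best: $132.

$132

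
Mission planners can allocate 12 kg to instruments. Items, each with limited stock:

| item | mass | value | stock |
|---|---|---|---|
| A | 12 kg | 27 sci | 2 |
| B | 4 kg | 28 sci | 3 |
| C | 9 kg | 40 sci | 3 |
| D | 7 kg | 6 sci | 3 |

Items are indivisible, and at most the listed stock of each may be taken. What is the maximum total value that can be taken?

84 sci

Best selections within mass 12 and stock limits:
- 3×B: mass 12, value 84
- 2×B: mass 8, value 56
Best: 84 sci.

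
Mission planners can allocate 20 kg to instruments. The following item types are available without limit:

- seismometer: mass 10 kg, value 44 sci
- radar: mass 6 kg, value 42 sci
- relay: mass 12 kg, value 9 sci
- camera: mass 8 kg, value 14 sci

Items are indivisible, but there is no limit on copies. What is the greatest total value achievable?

Best value-per-unit is radar at 42/6, and filling with it alone uses mass 3×6=18. No mix of the others beats 3×42 = 126.

126 sci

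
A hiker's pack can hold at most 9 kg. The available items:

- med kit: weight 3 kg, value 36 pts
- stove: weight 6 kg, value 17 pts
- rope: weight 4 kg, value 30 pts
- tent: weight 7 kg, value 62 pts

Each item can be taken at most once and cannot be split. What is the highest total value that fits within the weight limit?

This is a 0/1 knapsack; check combinations near the capacity.
- med kit+rope: weight 3+4=7, value 36+30=66
- tent: weight 7, value 62
- med kit+stove: weight 3+6=9, value 36+17=53
- med kit: weight 3, value 36
Best: 66 pts.

66 pts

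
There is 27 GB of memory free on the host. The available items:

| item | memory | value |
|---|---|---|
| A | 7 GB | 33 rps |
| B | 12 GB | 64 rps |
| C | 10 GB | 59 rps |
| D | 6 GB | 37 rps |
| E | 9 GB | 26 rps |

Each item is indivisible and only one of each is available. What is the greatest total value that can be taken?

This is a 0/1 knapsack; check combinations near the capacity.
- A+B+D: memory 7+12+6=25, value 33+64+37=134
- A+C+D: memory 7+10+6=23, value 33+59+37=129
- B+D+E: memory 12+6+9=27, value 64+37+26=127
Best: 134 rps.

134 rps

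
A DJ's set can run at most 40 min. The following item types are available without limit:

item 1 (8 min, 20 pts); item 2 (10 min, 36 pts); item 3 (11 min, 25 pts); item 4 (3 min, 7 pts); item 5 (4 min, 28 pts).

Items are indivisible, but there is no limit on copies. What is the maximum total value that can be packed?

280 pts

Best value-per-unit is item 5 at 28/4, and filling with it alone uses duration 10×4=40. No mix of the others beats 10×28 = 280.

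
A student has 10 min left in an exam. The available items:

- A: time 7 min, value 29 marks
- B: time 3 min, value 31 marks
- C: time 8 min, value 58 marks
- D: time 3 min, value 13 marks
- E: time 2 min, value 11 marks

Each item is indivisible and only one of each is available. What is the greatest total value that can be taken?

Check high-value combinations within 10 min:
- C+E: time 8+2=10, value 58+11=69
- A+B: time 7+3=10, value 29+31=60
- C: time 8, value 58
Best: 69 marks.

69 marks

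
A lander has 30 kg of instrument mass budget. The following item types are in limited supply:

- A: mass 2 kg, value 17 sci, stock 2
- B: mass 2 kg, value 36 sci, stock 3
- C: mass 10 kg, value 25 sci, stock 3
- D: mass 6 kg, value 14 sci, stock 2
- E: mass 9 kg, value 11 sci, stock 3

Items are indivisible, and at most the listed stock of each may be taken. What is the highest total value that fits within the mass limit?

192 sci

Top feasible selections:
- 2×A + 3×B + 2×C: mass 30, value 192
- 2×A + 3×B + 1×C + 1×D: mass 26, value 181
- 2×A + 3×B + 1×C + 1×E: mass 29, value 178
Best: 192 sci.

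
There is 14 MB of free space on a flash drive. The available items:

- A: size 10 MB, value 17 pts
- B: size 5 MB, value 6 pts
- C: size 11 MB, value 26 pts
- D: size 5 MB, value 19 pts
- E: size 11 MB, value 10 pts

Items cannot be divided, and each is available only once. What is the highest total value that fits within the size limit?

26 pts

Check high-value combinations within 14 MB:
- C: size 11, value 26
- B+D: size 5+5=10, value 6+19=25
- D: size 5, value 19
- A: size 10, value 17
Best: 26 pts.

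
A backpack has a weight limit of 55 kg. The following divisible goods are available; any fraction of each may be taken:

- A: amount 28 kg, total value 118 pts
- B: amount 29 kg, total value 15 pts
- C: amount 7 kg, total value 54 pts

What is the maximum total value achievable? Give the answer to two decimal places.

182.34

Take in order of value per unit:
- C (54/7 per unit): all 7 → value 54, running total 54.00
- A (118/28 per unit): all 28 → value 118, running total 172.00
- B (15/29 per unit): 20 of 29 → value 20×15/29 = 10.3448, running total 182.34
Total 182.34.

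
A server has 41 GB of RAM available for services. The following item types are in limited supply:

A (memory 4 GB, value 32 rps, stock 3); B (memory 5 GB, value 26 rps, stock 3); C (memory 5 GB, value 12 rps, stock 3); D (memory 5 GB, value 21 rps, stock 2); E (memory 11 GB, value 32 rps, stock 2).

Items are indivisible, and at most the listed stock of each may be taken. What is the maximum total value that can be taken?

Best selections within memory 41 and stock limits:
- 3×A + 3×B + 2×D: memory 37, value 216
- 3×A + 3×B + 1×C + 1×D: memory 37, value 207
- 3×A + 3×B + 1×E: memory 38, value 206
- 3×A + 2×B + 1×C + 2×D: memory 37, value 202
Best: 216 rps.

216 rps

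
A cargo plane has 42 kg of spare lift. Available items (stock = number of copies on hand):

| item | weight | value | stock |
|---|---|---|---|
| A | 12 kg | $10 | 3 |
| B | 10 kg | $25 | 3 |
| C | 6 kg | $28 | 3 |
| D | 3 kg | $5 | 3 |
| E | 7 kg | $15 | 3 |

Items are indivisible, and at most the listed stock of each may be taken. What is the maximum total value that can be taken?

Top feasible selections:
- 2×B + 3×C + 1×D: weight 41, value 139
- 1×B + 3×C + 2×E: weight 42, value 139
- 2×B + 3×C: weight 38, value 134
- 1×B + 3×C + 2×D + 1×E: weight 41, value 134
Best: $139.

$139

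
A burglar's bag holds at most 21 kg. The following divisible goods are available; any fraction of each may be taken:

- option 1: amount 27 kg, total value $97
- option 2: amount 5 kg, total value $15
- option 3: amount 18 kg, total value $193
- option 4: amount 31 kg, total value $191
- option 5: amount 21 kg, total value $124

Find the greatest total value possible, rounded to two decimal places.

211.48

Take in order of value per unit:
- option 3 (193/18 per unit): all 18 → value 193, running total 193.00
- option 4 (191/31 per unit): 3 of 31 → value 3×191/31 = 18.4839, running total 211.48
Total 211.48.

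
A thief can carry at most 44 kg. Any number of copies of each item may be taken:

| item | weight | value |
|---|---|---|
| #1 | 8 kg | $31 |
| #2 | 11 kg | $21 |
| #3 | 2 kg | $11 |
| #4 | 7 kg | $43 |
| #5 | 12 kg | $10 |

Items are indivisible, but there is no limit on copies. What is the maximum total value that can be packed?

$269

Best value-per-unit is #4 at 43/7; filling with it alone gives 6×43 = 258.
Optimal mix: 1×#3 + 6×#4 → weight 44, value 269.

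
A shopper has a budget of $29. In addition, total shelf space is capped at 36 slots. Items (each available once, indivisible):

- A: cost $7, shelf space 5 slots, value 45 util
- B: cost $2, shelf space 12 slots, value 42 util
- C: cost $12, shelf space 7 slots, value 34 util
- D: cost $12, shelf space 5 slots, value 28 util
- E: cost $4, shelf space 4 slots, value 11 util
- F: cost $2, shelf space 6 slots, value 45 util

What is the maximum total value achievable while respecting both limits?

Feasible sets respecting both limits:
- A+B+C+E+F: cost 27, shelf space 34, value 177
- A+B+D+E+F: cost 27, shelf space 32, value 171
- A+B+C+F: cost 23, shelf space 30, value 166
- A+B+D+F: cost 23, shelf space 28, value 160
Best: 177 util.

177 util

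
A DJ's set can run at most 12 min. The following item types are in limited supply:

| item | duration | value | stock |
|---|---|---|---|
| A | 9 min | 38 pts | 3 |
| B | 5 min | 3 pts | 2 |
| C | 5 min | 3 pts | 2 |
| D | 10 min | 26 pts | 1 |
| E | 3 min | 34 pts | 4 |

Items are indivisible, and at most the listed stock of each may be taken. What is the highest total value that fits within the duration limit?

136 pts

Top feasible selections:
- 4×E: duration 12, value 136
- 3×E: duration 9, value 102
Best: 136 pts.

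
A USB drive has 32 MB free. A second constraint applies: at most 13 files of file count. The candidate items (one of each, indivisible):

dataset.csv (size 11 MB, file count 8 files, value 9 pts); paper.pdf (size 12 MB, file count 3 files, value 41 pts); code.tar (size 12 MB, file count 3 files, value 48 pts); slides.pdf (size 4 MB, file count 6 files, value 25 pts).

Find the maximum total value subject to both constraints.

Feasible sets respecting both limits:
- paper.pdf+code.tar+slides.pdf: size 28, file count 12, value 114
- paper.pdf+code.tar: size 24, file count 6, value 89
- code.tar+slides.pdf: size 16, file count 9, value 73
- paper.pdf+slides.pdf: size 16, file count 9, value 66
Best: 114 pts.

114 pts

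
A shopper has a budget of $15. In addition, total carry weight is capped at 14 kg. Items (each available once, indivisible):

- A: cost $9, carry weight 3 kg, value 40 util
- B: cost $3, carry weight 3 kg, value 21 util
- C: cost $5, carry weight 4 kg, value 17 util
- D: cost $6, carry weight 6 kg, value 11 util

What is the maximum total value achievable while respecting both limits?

61 util

Feasible sets respecting both limits:
- A+B: cost 12, carry weight 6, value 61
- A+C: cost 14, carry weight 7, value 57
- A+D: cost 15, carry weight 9, value 51
- B+C+D: cost 14, carry weight 13, value 49
Best: 61 util.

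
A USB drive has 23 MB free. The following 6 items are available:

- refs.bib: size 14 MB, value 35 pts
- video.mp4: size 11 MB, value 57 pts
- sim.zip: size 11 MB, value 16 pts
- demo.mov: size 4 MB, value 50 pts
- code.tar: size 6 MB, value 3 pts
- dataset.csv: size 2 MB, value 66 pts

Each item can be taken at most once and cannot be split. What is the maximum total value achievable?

Check high-value combinations within 23 MB:
- video.mp4+demo.mov+code.tar+dataset.csv: size 11+4+6+2=23, value 57+50+3+66=176
- video.mp4+demo.mov+dataset.csv: size 11+4+2=17, value 57+50+66=173
- refs.bib+demo.mov+dataset.csv: size 14+4+2=20, value 35+50+66=151
- sim.zip+demo.mov+code.tar+dataset.csv: size 11+4+6+2=23, value 16+50+3+66=135
- sim.zip+demo.mov+dataset.csv: size 11+4+2=17, value 16+50+66=132
Best: 176 pts.

176 pts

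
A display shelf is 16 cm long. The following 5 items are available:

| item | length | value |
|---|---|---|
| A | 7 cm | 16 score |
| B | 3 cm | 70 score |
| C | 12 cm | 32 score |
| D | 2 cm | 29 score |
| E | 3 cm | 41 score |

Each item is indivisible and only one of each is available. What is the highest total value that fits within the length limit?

Check high-value combinations within 16 cm:
- A+B+D+E: length 7+3+2+3=15, value 16+70+29+41=156
- B+D+E: length 3+2+3=8, value 70+29+41=140
- A+B+E: length 7+3+3=13, value 16+70+41=127
Best: 156 score.

156 score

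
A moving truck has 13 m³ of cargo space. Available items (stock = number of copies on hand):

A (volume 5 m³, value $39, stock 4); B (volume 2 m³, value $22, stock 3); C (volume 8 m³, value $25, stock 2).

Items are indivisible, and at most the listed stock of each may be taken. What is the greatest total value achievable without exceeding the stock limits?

$105

Top feasible selections:
- 1×A + 3×B: volume 11, value 105
- 2×A + 1×B: volume 12, value 100
- 1×A + 2×B: volume 9, value 83
- 2×A: volume 10, value 78
Best: $105.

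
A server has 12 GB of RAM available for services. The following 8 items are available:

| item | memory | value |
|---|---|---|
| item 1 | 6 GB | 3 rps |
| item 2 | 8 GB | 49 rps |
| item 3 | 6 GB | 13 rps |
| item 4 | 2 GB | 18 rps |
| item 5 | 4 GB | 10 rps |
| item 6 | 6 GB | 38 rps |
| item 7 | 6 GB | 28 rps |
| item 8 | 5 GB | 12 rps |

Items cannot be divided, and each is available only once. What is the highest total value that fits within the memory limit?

67 rps

This is a 0/1 knapsack; check combinations near the capacity.
- item 2+item 4: memory 8+2=10, value 49+18=67
- item 4+item 5+item 6: memory 2+4+6=12, value 18+10+38=66
- item 6+item 7: memory 6+6=12, value 38+28=66
- item 2+item 5: memory 8+4=12, value 49+10=59
Best: 67 rps.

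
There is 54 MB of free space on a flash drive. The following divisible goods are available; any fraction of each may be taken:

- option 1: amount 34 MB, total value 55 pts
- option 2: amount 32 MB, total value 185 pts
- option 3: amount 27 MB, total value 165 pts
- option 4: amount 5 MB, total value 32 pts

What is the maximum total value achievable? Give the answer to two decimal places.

Take in order of value per unit:
- option 4 (32/5 per unit): all 5 → value 32, running total 32.00
- option 3 (165/27 per unit): all 27 → value 165, running total 197.00
- option 2 (185/32 per unit): 22 of 32 → value 22×185/32 = 127.1875, running total 324.19
Total 324.19.

324.19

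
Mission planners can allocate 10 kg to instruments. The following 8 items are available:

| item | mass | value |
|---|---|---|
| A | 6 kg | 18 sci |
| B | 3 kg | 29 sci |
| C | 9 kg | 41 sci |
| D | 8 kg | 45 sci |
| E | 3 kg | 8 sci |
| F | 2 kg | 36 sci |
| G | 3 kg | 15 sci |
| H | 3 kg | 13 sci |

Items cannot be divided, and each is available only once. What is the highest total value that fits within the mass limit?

81 sci

Check high-value combinations within 10 kg:
- D+F: mass 8+2=10, value 45+36=81
- B+F+G: mass 3+2+3=8, value 29+36+15=80
- B+F+H: mass 3+2+3=8, value 29+36+13=78
Best: 81 sci.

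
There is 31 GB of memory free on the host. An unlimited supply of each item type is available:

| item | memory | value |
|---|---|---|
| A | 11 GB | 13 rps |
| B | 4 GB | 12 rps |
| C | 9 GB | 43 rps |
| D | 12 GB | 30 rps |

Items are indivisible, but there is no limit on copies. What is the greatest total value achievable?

141 rps

Best value-per-unit is C at 43/9; filling with it alone gives 3×43 = 129.
Optimal mix: 1×B + 3×C → memory 31, value 141.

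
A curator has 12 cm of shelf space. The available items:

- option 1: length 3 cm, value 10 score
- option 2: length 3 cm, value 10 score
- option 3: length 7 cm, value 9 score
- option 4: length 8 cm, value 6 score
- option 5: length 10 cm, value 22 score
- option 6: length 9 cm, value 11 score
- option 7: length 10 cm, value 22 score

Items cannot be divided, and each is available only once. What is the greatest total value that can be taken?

This is a 0/1 knapsack; check combinations near the capacity.
- option 5: length 10, value 22
- option 7: length 10, value 22
- option 1+option 6: length 3+9=12, value 10+11=21
Best: 22 score.

22 score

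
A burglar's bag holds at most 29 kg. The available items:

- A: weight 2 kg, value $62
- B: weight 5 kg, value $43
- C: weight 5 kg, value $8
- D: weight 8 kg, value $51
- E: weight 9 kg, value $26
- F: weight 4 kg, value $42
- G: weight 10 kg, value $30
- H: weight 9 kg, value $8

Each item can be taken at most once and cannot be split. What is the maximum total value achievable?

$228

Check high-value combinations within 29 kg:
- A+B+D+F+G: weight 2+5+8+4+10=29, value 62+43+51+42+30=228
- A+B+D+E+F: weight 2+5+8+9+4=28, value 62+43+51+26+42=224
- A+B+C+D+F: weight 2+5+5+8+4=24, value 62+43+8+51+42=206
Best: $228.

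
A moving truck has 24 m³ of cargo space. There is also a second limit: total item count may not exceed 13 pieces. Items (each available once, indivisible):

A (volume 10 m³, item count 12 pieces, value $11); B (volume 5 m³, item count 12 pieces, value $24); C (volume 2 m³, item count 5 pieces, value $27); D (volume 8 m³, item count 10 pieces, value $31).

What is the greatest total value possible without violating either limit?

$31

Feasible sets respecting both limits:
- D: volume 8, item count 10, value 31
- C: volume 2, item count 5, value 27
- B: volume 5, item count 12, value 24
Best: $31.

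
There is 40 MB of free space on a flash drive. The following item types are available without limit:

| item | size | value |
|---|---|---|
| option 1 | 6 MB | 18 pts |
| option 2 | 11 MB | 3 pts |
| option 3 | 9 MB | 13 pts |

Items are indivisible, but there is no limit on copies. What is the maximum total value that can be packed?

Best value-per-unit is option 1 at 18/6, and filling with it alone uses size 6×6=36. No mix of the others beats 6×18 = 108.

108 pts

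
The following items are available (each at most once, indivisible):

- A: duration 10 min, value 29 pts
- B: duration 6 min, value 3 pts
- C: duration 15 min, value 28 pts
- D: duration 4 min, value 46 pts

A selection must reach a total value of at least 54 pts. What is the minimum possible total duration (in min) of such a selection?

14

Subsets with value ≥ 54, sorted by total duration:
- A+D: duration 14, value 75
- C+D: duration 19, value 74
Minimum duration: 14 min.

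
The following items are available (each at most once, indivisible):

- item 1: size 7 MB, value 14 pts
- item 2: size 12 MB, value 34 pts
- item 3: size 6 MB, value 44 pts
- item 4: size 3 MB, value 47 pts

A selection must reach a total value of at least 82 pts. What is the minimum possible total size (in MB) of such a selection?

9

Subsets with value ≥ 82, sorted by total size:
- item 3+item 4: size 9, value 91
- item 1+item 3+item 4: size 16, value 105
Minimum size: 9 MB.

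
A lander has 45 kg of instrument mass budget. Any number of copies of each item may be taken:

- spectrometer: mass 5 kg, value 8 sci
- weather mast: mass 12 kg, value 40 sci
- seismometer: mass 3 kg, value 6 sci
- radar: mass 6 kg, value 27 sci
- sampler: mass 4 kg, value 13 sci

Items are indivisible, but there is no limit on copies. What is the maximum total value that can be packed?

195 sci

Best value-per-unit is radar at 27/6; filling with it alone gives 7×27 = 189.
Optimal mix: 1×seismometer + 7×radar → mass 45, value 195.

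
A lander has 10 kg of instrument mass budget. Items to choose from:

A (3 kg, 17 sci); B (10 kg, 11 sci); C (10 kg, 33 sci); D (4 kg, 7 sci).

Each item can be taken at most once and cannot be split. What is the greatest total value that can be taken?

33 sci

Check high-value combinations within 10 kg:
- C: mass 10, value 33
- A+D: mass 3+4=7, value 17+7=24
- A: mass 3, value 17
Best: 33 sci.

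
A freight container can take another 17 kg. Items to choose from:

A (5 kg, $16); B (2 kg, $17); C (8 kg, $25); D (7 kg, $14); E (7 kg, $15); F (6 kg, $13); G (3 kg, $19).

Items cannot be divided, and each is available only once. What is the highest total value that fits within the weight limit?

$67

This is a 0/1 knapsack; check combinations near the capacity.
- A+B+E+G: weight 5+2+7+3=17, value 16+17+15+19=67
- A+B+D+G: weight 5+2+7+3=17, value 16+17+14+19=66
- A+B+F+G: weight 5+2+6+3=16, value 16+17+13+19=65
- B+C+G: weight 2+8+3=13, value 17+25+19=61
- A+C+G: weight 5+8+3=16, value 16+25+19=60
Best: $67.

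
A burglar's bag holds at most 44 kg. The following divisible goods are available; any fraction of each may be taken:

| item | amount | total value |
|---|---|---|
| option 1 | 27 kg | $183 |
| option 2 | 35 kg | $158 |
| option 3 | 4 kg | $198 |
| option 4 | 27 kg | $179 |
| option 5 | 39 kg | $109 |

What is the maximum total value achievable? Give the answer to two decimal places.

Take in order of value per unit:
- option 3 (198/4 per unit): all 4 → value 198, running total 198.00
- option 1 (183/27 per unit): all 27 → value 183, running total 381.00
- option 4 (179/27 per unit): 13 of 27 → value 13×179/27 = 86.1852, running total 467.19
Total 467.19.

467.19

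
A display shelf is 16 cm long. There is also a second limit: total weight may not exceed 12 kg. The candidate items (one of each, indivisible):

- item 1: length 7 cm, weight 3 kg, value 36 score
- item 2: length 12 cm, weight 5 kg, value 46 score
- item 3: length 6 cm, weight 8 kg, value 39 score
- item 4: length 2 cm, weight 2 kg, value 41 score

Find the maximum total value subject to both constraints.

Feasible sets respecting both limits:
- item 2+item 4: length 14, weight 7, value 87
- item 3+item 4: length 8, weight 10, value 80
- item 1+item 4: length 9, weight 5, value 77
Best: 87 score.

87 score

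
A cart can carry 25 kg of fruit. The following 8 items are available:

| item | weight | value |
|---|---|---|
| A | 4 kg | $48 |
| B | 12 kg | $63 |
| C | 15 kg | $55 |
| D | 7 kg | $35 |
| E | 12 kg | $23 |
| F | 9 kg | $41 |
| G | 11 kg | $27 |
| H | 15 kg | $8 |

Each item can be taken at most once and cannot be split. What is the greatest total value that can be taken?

This is a 0/1 knapsack; check combinations near the capacity.
- A+B+F: weight 4+12+9=25, value 48+63+41=152
- A+B+D: weight 4+12+7=23, value 48+63+35=146
- A+D+F: weight 4+7+9=20, value 48+35+41=124
Best: $152.

$152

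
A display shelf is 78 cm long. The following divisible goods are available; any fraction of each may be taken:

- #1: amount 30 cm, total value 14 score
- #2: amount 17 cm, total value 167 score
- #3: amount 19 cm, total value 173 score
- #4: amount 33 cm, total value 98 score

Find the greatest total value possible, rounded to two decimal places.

442.20

Take in order of value per unit:
- #2 (167/17 per unit): all 17 → value 167, running total 167.00
- #3 (173/19 per unit): all 19 → value 173, running total 340.00
- #4 (98/33 per unit): all 33 → value 98, running total 438.00
- #1 (14/30 per unit): 9 of 30 → value 9×14/30 = 4.2000, running total 442.20
Total 442.20.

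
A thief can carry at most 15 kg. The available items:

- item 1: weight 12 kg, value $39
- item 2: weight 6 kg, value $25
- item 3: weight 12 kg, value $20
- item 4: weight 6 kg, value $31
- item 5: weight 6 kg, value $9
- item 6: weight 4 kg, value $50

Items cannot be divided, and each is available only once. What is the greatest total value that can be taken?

Check high-value combinations within 15 kg:
- item 4+item 6: weight 6+4=10, value 31+50=81
- item 2+item 6: weight 6+4=10, value 25+50=75
- item 5+item 6: weight 6+4=10, value 9+50=59
- item 2+item 4: weight 6+6=12, value 25+31=56
Best: $81.

$81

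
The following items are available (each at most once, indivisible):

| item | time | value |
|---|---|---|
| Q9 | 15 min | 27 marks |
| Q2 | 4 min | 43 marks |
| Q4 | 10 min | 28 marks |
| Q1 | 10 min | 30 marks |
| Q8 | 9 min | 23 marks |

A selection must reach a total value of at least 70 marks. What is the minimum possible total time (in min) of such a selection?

14

Subsets with value ≥ 70, sorted by total time:
- Q2+Q1: time 14, value 73
- Q2+Q4: time 14, value 71
- Q9+Q2: time 19, value 70
- Q2+Q1+Q8: time 23, value 96
Minimum time: 14 min.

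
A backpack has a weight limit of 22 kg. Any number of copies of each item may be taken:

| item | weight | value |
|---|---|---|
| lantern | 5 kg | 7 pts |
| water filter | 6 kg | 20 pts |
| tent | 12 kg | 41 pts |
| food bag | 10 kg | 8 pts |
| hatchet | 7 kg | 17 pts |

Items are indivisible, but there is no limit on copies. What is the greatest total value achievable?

61 pts

Best value-per-unit is tent at 41/12; filling with it alone gives 1×41 = 41.
Optimal mix: 1×water filter + 1×tent → weight 18, value 61.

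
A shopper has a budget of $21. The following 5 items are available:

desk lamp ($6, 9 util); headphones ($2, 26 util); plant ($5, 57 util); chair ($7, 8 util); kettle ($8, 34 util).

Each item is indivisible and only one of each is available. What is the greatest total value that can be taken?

This is a 0/1 knapsack; check combinations near the capacity.
- desk lamp+headphones+plant+kettle: cost 6+2+5+8=21, value 9+26+57+34=126
- headphones+plant+kettle: cost 2+5+8=15, value 26+57+34=117
- desk lamp+plant+kettle: cost 6+5+8=19, value 9+57+34=100
- desk lamp+headphones+plant+chair: cost 6+2+5+7=20, value 9+26+57+8=100
Best: 126 util.

126 util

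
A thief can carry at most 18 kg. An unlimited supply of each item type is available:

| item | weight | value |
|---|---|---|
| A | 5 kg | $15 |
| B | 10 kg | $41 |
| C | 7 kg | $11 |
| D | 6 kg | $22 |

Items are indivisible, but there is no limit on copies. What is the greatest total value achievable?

$66

Best value-per-unit is B at 41/10; filling with it alone gives 1×41 = 41.
Optimal mix: 3×D → weight 18, value 66.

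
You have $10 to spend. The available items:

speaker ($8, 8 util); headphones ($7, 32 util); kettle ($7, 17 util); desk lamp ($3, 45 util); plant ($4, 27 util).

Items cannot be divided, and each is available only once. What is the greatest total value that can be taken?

77 util

This is a 0/1 knapsack; check combinations near the capacity.
- headphones+desk lamp: cost 7+3=10, value 32+45=77
- desk lamp+plant: cost 3+4=7, value 45+27=72
- kettle+desk lamp: cost 7+3=10, value 17+45=62
- desk lamp: cost 3, value 45
- headphones: cost 7, value 32
Best: 77 util.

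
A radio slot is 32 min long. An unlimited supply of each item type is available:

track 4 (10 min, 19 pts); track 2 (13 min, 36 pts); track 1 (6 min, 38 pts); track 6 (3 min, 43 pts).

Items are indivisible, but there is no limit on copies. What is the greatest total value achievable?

Best value-per-unit is track 6 at 43/3, and filling with it alone uses duration 10×3=30. No mix of the others beats 10×43 = 430.

430 pts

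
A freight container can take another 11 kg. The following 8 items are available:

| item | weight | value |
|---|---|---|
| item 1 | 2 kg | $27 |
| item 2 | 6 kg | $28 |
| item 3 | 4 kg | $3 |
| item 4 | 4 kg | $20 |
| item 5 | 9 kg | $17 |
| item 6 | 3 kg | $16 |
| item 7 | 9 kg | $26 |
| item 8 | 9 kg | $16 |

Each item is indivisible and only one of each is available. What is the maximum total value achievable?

$71

Check high-value combinations within 11 kg:
- item 1+item 2+item 6: weight 2+6+3=11, value 27+28+16=71
- item 1+item 4+item 6: weight 2+4+3=9, value 27+20+16=63
- item 1+item 2: weight 2+6=8, value 27+28=55
Best: $71.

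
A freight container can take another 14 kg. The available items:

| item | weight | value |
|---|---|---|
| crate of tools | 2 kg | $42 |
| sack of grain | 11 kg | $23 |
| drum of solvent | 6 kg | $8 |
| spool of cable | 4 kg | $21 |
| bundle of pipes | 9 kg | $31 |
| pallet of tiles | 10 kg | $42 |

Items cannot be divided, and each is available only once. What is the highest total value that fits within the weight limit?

$84

This is a 0/1 knapsack; check combinations near the capacity.
- crate of tools+pallet of tiles: weight 2+10=12, value 42+42=84
- crate of tools+bundle of pipes: weight 2+9=11, value 42+31=73
- crate of tools+drum of solvent+spool of cable: weight 2+6+4=12, value 42+8+21=71
- crate of tools+sack of grain: weight 2+11=13, value 42+23=65
- crate of tools+spool of cable: weight 2+4=6, value 42+21=63
Best: $84.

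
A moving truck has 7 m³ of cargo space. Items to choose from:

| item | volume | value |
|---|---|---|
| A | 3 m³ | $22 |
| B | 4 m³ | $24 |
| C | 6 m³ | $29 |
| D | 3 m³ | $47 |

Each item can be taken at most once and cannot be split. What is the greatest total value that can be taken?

$71

Check high-value combinations within 7 m³:
- B+D: volume 4+3=7, value 24+47=71
- A+D: volume 3+3=6, value 22+47=69
- D: volume 3, value 47
- A+B: volume 3+4=7, value 22+24=46
- C: volume 6, value 29
Best: $71.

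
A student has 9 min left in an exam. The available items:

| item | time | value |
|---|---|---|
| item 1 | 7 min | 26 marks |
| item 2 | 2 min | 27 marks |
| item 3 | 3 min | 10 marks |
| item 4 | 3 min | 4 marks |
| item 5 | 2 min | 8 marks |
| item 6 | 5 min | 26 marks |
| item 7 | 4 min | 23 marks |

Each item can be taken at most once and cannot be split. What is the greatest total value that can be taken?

Check high-value combinations within 9 min:
- item 2+item 5+item 6: time 2+2+5=9, value 27+8+26=61
- item 2+item 3+item 7: time 2+3+4=9, value 27+10+23=60
- item 2+item 5+item 7: time 2+2+4=8, value 27+8+23=58
- item 2+item 4+item 7: time 2+3+4=9, value 27+4+23=54
Best: 61 marks.

61 marks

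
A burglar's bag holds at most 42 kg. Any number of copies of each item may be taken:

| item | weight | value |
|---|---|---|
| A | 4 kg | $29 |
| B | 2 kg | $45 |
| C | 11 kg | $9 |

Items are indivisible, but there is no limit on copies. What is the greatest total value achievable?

Best value-per-unit is B at 45/2, and filling with it alone uses weight 21×2=42. No mix of the others beats 21×45 = 945.

$945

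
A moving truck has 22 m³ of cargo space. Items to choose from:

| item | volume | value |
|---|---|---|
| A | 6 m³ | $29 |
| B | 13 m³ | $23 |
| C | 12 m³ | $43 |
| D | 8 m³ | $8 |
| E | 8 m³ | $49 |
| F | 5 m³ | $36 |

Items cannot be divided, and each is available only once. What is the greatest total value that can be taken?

$114

Check high-value combinations within 22 m³:
- A+E+F: volume 6+8+5=19, value 29+49+36=114
- D+E+F: volume 8+8+5=21, value 8+49+36=93
- C+E: volume 12+8=20, value 43+49=92
Best: $114.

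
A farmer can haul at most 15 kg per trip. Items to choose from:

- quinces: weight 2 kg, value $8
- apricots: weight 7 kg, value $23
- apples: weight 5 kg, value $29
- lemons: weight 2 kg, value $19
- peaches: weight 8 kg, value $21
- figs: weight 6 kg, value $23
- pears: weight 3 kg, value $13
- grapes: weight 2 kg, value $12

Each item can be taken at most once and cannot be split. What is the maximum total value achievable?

This is a 0/1 knapsack; check combinations near the capacity.
- apples+lemons+figs+grapes: weight 5+2+6+2=15, value 29+19+23+12=83
- quinces+apples+lemons+pears+grapes: weight 2+5+2+3+2=14, value 8+29+19+13+12=81
- quinces+apples+lemons+figs: weight 2+5+2+6=15, value 8+29+19+23=79
- quinces+lemons+figs+pears+grapes: weight 2+2+6+3+2=15, value 8+19+23+13+12=75
Best: $83.

$83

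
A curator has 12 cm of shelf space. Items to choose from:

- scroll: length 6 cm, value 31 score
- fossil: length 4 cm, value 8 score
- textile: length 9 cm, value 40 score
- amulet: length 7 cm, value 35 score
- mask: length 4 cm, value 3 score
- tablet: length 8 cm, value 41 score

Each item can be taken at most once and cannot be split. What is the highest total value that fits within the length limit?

This is a 0/1 knapsack; check combinations near the capacity.
- fossil+tablet: length 4+8=12, value 8+41=49
- mask+tablet: length 4+8=12, value 3+41=44
- fossil+amulet: length 4+7=11, value 8+35=43
Best: 49 score.

49 score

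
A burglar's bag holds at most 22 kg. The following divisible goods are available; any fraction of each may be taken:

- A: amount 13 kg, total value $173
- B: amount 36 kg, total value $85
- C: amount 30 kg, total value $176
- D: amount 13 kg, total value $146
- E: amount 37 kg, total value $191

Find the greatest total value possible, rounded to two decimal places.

Take in order of value per unit:
- A (173/13 per unit): all 13 → value 173, running total 173.00
- D (146/13 per unit): 9 of 13 → value 9×146/13 = 101.0769, running total 274.08
Total 274.08.

274.08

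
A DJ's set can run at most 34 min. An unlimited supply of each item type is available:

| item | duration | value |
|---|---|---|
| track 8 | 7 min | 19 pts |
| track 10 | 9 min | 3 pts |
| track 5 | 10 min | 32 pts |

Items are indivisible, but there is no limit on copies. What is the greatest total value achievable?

Best value-per-unit is track 5 at 32/10; filling with it alone gives 3×32 = 96.
Optimal mix: 2×track 8 + 2×track 5 → duration 34, value 102.

102 pts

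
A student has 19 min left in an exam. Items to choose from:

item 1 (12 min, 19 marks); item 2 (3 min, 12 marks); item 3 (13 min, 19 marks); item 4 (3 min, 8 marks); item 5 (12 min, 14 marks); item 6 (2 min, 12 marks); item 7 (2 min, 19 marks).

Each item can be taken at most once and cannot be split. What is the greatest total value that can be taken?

This is a 0/1 knapsack; check combinations near the capacity.
- item 1+item 2+item 6+item 7: time 12+3+2+2=19, value 19+12+12+19=62
- item 1+item 4+item 6+item 7: time 12+3+2+2=19, value 19+8+12+19=58
- item 2+item 5+item 6+item 7: time 3+12+2+2=19, value 12+14+12+19=57
- item 4+item 5+item 6+item 7: time 3+12+2+2=19, value 8+14+12+19=53
- item 2+item 4+item 6+item 7: time 3+3+2+2=10, value 12+8+12+19=51
Best: 62 marks.

62 marks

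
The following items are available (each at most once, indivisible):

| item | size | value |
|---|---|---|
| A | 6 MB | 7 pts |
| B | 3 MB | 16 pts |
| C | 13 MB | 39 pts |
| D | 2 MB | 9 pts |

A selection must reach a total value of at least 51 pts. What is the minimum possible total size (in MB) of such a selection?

16

Subsets with value ≥ 51, sorted by total size:
- B+C: size 16, value 55
- B+C+D: size 18, value 64
- A+C+D: size 21, value 55
- A+B+C: size 22, value 62
Minimum size: 16 MB.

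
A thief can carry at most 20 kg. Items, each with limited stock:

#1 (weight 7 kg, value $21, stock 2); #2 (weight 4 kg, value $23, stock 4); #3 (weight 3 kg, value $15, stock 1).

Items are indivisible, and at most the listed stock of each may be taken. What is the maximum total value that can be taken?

$107

Best selections within weight 20 and stock limits:
- 4×#2 + 1×#3: weight 19, value 107
- 4×#2: weight 16, value 92
- 1×#1 + 3×#2: weight 19, value 90
- 3×#2 + 1×#3: weight 15, value 84
Best: $107.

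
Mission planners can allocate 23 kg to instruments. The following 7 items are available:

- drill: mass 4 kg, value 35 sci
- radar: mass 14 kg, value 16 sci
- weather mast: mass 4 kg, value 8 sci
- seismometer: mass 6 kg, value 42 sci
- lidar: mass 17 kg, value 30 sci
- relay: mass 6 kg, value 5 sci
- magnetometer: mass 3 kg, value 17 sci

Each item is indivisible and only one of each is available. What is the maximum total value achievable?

107 sci

This is a 0/1 knapsack; check combinations near the capacity.
- drill+weather mast+seismometer+relay+magnetometer: mass 4+4+6+6+3=23, value 35+8+42+5+17=107
- drill+weather mast+seismometer+magnetometer: mass 4+4+6+3=17, value 35+8+42+17=102
- drill+seismometer+relay+magnetometer: mass 4+6+6+3=19, value 35+42+5+17=99
- drill+seismometer+magnetometer: mass 4+6+3=13, value 35+42+17=94
Best: 107 sci.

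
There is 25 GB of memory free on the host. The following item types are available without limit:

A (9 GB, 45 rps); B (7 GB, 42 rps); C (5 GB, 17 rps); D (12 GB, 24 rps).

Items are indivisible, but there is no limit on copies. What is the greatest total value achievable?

Best value-per-unit is B at 42/7; filling with it alone gives 3×42 = 126.
Optimal mix: 2×A + 1×B → memory 25, value 132.

132 rps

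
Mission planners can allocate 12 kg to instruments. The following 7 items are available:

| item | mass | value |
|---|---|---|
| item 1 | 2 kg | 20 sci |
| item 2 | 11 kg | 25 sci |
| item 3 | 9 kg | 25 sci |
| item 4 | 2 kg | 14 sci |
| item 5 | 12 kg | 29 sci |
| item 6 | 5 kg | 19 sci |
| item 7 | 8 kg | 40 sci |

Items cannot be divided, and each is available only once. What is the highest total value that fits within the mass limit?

Check high-value combinations within 12 kg:
- item 1+item 4+item 7: mass 2+2+8=12, value 20+14+40=74
- item 1+item 7: mass 2+8=10, value 20+40=60
- item 4+item 7: mass 2+8=10, value 14+40=54
Best: 74 sci.

74 sci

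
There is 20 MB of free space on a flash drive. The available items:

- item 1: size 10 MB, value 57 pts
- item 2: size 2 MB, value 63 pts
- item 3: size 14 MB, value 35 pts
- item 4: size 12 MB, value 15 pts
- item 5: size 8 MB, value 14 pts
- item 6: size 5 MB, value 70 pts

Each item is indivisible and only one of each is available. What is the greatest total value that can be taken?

Check high-value combinations within 20 MB:
- item 1+item 2+item 6: size 10+2+5=17, value 57+63+70=190
- item 2+item 4+item 6: size 2+12+5=19, value 63+15+70=148
- item 2+item 5+item 6: size 2+8+5=15, value 63+14+70=147
- item 1+item 2+item 5: size 10+2+8=20, value 57+63+14=134
- item 2+item 6: size 2+5=7, value 63+70=133
Best: 190 pts.

190 pts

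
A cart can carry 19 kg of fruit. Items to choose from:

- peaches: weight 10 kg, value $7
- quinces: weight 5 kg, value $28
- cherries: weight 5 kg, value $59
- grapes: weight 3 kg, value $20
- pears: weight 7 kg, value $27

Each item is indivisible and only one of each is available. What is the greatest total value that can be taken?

$114

Check high-value combinations within 19 kg:
- quinces+cherries+pears: weight 5+5+7=17, value 28+59+27=114
- quinces+cherries+grapes: weight 5+5+3=13, value 28+59+20=107
- cherries+grapes+pears: weight 5+3+7=15, value 59+20+27=106
- quinces+cherries: weight 5+5=10, value 28+59=87
Best: $114.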